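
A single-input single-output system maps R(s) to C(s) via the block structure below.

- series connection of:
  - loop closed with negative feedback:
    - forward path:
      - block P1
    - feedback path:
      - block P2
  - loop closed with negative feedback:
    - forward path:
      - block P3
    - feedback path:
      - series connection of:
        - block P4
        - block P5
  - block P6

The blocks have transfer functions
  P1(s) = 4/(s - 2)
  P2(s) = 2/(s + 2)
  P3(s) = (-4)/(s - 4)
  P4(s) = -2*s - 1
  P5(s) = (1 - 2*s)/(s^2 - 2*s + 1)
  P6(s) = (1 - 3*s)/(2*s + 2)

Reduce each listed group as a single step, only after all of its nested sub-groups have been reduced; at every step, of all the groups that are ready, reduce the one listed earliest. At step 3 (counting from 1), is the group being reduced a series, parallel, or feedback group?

[1] reduce the feedback loop with forward P1 and return P2
[2] multiply P4, P5 (series)
[3] feedback reduction of P3, (P4*P5)
[4] cascade [P1/(1+P1*P2)], [P3/(1+P3*(P4*P5))], P6
At step 3 the group reduced is feedback.

Therefore the answer is feedback.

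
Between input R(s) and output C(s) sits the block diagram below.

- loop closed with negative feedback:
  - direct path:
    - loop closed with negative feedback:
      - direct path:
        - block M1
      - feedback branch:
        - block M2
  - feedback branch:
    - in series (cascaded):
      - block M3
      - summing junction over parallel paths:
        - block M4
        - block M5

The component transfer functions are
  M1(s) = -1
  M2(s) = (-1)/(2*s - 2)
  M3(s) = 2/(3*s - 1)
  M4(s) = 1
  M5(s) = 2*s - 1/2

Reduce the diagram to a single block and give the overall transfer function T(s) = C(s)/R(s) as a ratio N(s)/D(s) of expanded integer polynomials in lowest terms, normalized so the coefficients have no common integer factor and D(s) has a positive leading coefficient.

1. close the feedback loop around M1, M2: (2 - 2*s)/(2*s - 1)
2. sum the parallel branches M4, M5: 2*s + 1/2
3. multiply M3, (M4+M5) (series): (4*s + 1)/(3*s - 1)
4. apply the feedback formula to [M1/(1+M1*M2)], (M3*(M4+M5)); the result is T(s) itself (integer coefficients, no common factor, positive leading denominator coefficient)

Answer: (6*s^2 - 8*s + 2)/(2*s^2 - s - 3)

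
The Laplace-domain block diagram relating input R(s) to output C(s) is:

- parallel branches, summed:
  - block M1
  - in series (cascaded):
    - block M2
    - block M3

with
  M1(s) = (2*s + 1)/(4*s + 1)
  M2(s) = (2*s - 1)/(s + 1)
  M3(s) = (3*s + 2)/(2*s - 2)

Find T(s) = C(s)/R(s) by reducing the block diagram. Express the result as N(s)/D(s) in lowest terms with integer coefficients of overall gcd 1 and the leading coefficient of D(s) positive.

First reduce the diagram to T(s).

(1) combine M2, M3 in series = (6*s^2 + s - 2)/(2*s^2 - 2)
(2) parallel reduction of M1, (M2*M3), giving the overall T(s)

Answer: (28*s^3 + 12*s^2 - 11*s - 4)/(8*s^3 + 2*s^2 - 8*s - 2)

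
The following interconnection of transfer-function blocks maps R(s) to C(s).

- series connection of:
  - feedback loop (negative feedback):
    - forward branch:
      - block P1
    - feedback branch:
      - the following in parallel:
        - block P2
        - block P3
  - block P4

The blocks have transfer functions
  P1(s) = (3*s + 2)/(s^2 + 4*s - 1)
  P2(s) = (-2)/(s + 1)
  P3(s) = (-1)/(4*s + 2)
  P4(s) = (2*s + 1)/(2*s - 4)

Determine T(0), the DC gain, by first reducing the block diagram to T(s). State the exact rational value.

Step 1 - combine P2, P3 in parallel = (-9*s - 5)/(4*s^2 + 6*s + 2)
Step 2 - feedback reduction of P1, (P2+P3) = (12*s^3 + 26*s^2 + 18*s + 4)/(4*s^4 + 22*s^3 - 5*s^2 - 31*s - 12)
Step 3 - reduce the series chain [P1/(1+P1*(P2+P3))], P4 = (12*s^4 + 32*s^3 + 31*s^2 + 13*s + 2)/(4*s^5 + 14*s^4 - 49*s^3 - 21*s^2 + 50*s + 24)
DC gain: substitute s = 0 into T(s) from step 3: T(0) = 2/24 = 1/12.

Hence the answer: 1/12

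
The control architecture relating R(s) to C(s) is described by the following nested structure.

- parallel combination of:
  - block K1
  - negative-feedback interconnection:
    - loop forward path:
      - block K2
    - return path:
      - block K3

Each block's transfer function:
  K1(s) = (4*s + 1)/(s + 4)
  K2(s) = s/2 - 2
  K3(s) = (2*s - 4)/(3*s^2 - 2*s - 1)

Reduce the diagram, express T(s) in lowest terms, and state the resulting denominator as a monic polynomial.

[1] apply the feedback formula to K2, K3 gives (3*s^3 - 14*s^2 + 7*s + 4)/(8*s^2 - 16*s + 14)
[2] parallel reduction of K1, [K2/(1+K2*K3)] gives (3*s^4 + 30*s^3 - 105*s^2 + 72*s + 30)/(8*s^3 + 16*s^2 - 50*s + 56)
That last expression is T(s), already simplified. Scaling its denominator by 1/8 (the reciprocal of the leading coefficient) yields the monic denominator.

Therefore the answer is s^3 + 2*s^2 - 25*s/4 + 7.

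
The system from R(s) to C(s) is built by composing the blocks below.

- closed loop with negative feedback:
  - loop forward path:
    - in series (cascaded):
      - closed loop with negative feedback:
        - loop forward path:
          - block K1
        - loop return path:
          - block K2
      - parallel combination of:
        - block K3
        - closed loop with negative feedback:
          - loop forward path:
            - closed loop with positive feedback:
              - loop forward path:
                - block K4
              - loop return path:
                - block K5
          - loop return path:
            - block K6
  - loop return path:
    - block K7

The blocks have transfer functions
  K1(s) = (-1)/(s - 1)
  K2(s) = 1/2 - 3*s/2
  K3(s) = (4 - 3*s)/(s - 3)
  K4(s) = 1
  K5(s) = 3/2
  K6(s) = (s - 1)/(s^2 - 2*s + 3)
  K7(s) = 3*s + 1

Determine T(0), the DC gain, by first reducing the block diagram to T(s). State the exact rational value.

Answer: 76/31

Working:
1. apply the feedback formula to K1, K2: (-2)/(5*s - 3)
2. close the feedback loop around K4, K5: -2
3. apply the feedback formula to [K4/(1-K4*K5)], K6: (-2*s^2 + 4*s - 6)/(s^2 - 4*s + 5)
4. sum the parallel branches K3, [[K4/(1-K4*K5)]/(1+[K4/(1-K4*K5)]*K6)]: (-5*s^3 + 26*s^2 - 49*s + 38)/(s^3 - 7*s^2 + 17*s - 15)
5. series reduction of [K1/(1+K1*K2)], (K3+[[K4/(1-K4*K5)]/(1+[K4/(1-K4*K5)]*K6)]): (10*s^3 - 52*s^2 + 98*s - 76)/(5*s^4 - 38*s^3 + 106*s^2 - 126*s + 45)
6. apply the feedback formula to ([K1/(1+K1*K2)]*(K3+[[K4/(1-K4*K5)]/(1+[K4/(1-K4*K5)]*K6)])), K7: (10*s^3 - 52*s^2 + 98*s - 76)/(35*s^4 - 184*s^3 + 348*s^2 - 256*s - 31)
The step-6 result is T(s). Setting s = 0: T(0) = -76/(-31) = 76/31.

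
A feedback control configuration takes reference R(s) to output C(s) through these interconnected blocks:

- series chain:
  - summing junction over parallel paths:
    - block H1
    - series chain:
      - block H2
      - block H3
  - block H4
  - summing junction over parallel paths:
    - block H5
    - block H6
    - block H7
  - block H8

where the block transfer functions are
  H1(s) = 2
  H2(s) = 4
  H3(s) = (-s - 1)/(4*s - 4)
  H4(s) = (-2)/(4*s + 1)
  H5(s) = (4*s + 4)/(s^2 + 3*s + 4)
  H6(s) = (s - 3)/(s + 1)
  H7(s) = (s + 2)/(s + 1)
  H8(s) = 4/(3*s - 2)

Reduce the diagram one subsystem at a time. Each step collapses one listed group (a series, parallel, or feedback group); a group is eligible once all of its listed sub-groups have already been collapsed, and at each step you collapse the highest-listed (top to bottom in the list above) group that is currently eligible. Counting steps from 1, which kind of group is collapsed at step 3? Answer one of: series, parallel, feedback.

Reducing step by step:

Step 1. combine H2, H3 in series
Step 2. sum the parallel branches H1, (H2*H3)
Step 3. sum the parallel branches H5, H6, H7
Step 4. combine (H1+(H2*H3)), H4, (H5+H6+H7), H8 in series
Step 3 collapses a parallel group.

Answer: parallel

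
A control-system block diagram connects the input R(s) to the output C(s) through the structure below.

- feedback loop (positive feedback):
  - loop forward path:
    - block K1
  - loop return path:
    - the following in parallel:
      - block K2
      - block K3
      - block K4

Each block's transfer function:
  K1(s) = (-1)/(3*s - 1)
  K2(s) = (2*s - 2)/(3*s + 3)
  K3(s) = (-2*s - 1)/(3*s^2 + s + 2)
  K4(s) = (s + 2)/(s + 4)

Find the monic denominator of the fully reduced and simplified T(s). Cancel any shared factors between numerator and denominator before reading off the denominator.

[1] parallel reduction of K2, K3, K4 gives (15*s^4 + 44*s^3 - 14*s^2 - 11*s - 16)/(9*s^4 + 48*s^3 + 57*s^2 + 42*s + 24)
[2] apply the feedback formula to K1, (K2+K3+K4) gives (-9*s^4 - 48*s^3 - 57*s^2 - 42*s - 24)/(27*s^5 + 150*s^4 + 167*s^3 + 55*s^2 + 19*s - 40)
The result of step 2 is T(s) in lowest terms. Its denominator has leading coefficient 27; dividing the denominator through by 27 makes it monic.

Therefore the answer is s^5 + 50*s^4/9 + 167*s^3/27 + 55*s^2/27 + 19*s/27 - 40/27.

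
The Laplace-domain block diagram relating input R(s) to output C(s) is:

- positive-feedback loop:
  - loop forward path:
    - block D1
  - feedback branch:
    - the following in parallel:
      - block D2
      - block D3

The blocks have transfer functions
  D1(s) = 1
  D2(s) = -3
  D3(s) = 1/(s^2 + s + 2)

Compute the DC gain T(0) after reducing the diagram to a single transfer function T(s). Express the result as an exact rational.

The answer is 2/7.

Reasoning:
[1] sum the parallel branches D2, D3, giving (-3*s^2 - 3*s - 5)/(s^2 + s + 2)
[2] apply the feedback formula to D1, (D2+D3), giving (s^2 + s + 2)/(4*s^2 + 4*s + 7)
Evaluating the step-2 result (the overall T(s)) at s = 0 gives T(0) = 2/7.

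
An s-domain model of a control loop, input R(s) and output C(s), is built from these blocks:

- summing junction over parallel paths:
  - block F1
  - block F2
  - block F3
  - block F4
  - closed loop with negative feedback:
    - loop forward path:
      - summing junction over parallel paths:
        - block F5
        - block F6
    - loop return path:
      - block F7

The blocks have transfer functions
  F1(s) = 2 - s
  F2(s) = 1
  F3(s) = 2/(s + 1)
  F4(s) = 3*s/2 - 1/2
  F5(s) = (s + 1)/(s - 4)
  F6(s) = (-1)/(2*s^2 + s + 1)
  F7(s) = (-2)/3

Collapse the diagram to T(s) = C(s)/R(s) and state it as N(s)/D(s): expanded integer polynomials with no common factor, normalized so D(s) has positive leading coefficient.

(1) add F5, F6 (parallel), giving (2*s^3 + 3*s^2 + s + 5)/(2*s^3 - 7*s^2 - 3*s - 4)
(2) apply the feedback formula to (F5+F6), F7, giving (6*s^3 + 9*s^2 + 3*s + 15)/(2*s^3 - 27*s^2 - 11*s - 22)
(3) sum the parallel branches F1, F2, F3, F4, [(F5+F6)/(1+(F5+F6)*F7)] - this is the overall T(s), already in the required normalized form

Therefore the answer is (2*s^5 - 3*s^4 - 125*s^3 - 307*s^2 - 195*s - 168)/(4*s^4 - 50*s^3 - 76*s^2 - 66*s - 44).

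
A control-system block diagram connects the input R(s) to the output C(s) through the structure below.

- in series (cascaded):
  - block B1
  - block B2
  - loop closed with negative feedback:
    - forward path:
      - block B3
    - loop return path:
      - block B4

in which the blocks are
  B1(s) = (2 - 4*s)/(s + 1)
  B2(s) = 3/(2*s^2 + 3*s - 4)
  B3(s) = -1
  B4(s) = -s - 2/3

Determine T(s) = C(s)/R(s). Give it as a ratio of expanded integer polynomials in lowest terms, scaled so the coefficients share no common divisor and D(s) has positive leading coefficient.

1. close the feedback loop around B3, B4, giving (-3)/(3*s + 5)
2. combine B1, B2, [B3/(1+B3*B4)] in series - this is the overall T(s), already in the required normalized form

Hence the answer: (36*s - 18)/(6*s^4 + 25*s^3 + 22*s^2 - 17*s - 20)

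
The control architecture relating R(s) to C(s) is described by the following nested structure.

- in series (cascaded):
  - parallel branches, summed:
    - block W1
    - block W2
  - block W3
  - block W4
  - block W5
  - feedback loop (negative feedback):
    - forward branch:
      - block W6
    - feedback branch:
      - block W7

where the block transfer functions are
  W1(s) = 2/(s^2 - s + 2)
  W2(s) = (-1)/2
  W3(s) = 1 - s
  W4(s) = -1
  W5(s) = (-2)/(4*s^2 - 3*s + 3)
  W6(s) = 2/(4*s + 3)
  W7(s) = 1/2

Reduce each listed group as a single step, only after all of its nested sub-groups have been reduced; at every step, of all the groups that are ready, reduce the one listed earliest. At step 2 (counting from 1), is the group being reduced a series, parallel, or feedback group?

Step 1 - sum the parallel branches W1, W2
Step 2 - feedback reduction of W6, W7
Step 3 - cascade (W1+W2), W3, W4, W5, [W6/(1+W6*W7)]
Step 2: feedback.

Hence the answer: feedback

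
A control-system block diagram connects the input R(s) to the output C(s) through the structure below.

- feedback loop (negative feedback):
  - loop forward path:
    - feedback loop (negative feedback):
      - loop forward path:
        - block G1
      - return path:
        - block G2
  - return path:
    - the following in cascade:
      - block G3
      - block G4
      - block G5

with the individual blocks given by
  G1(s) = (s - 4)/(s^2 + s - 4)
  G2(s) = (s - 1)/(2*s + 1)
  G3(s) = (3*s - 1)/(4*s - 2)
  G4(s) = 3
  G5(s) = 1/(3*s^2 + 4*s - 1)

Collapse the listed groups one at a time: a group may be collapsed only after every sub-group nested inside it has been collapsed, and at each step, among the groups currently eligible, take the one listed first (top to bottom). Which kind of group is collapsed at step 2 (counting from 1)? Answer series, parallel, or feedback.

Step 1. close the feedback loop around G1, G2
Step 2. combine G3, G4, G5 in series
Step 3. apply the feedback formula to [G1/(1+G1*G2)], (G3*G4*G5)
At step 2 the group reduced is series.

Hence the answer: series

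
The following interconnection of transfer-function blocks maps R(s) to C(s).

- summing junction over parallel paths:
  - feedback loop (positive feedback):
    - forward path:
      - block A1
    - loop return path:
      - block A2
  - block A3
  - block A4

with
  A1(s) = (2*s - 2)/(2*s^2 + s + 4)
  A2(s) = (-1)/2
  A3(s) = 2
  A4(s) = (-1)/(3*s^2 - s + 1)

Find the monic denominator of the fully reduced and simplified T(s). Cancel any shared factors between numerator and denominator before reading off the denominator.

Reducing step by step:

Step 1. close the feedback loop around A1, A2, giving (2*s - 2)/(2*s^2 + 2*s + 3)
Step 2. reduce the parallel group [A1/(1-A1*A2)], A3, A4, giving (12*s^4 + 14*s^3 + 8*s^2 + 1)/(6*s^4 + 4*s^3 + 9*s^2 - s + 3)
Step 2 gives the fully reduced T(s), with no common factor left to cancel. The denominator's leading coefficient is 6, so divide each of its coefficients by 6 to get the monic form.

Answer: s^4 + 2*s^3/3 + 3*s^2/2 - s/6 + 1/2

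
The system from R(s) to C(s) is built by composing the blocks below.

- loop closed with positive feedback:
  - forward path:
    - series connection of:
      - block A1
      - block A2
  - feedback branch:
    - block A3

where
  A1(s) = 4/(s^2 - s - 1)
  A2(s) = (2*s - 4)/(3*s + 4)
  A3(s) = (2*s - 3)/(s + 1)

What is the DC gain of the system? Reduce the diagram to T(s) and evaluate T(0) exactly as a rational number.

(1) multiply A1, A2 (series) = (8*s - 16)/(3*s^3 + s^2 - 7*s - 4)
(2) collapse the loop ((A1*A2) forward, A3 return) = (8*s^2 - 8*s - 16)/(3*s^4 + 4*s^3 - 22*s^2 + 45*s - 52)
That last expression is T(s); at s = 0 only the constant terms survive, so T(0) = -16/(-52) = 4/13.

Therefore the answer is 4/13.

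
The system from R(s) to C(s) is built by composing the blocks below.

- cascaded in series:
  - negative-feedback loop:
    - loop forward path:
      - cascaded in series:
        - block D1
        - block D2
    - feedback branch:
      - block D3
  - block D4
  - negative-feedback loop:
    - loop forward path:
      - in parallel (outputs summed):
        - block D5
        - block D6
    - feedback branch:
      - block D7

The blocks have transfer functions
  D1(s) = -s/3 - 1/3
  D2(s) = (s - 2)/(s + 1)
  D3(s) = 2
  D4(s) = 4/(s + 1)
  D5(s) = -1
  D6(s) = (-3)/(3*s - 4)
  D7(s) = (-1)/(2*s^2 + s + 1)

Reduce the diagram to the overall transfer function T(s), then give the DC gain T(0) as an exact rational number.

Step 1 - reduce the series chain D1, D2: 2/3 - s/3
Step 2 - close the feedback loop around (D1*D2), D3: (s - 2)/(2*s - 7)
Step 3 - add D5, D6 (parallel): (1 - 3*s)/(3*s - 4)
Step 4 - apply the feedback formula to (D5+D6), D7: (-6*s^3 - s^2 - 2*s + 1)/(6*s^3 - 5*s^2 + 2*s - 5)
Step 5 - combine [(D1*D2)/(1+(D1*D2)*D3)], D4, [(D5+D6)/(1+(D5+D6)*D7)] in series: (-24*s^4 + 44*s^3 + 20*s - 8)/(12*s^5 - 40*s^4 - 13*s^3 + 15*s^2 + 11*s + 35)
That last expression is T(s); at s = 0 only the constant terms survive, so T(0) = -8/35.

Answer: -8/35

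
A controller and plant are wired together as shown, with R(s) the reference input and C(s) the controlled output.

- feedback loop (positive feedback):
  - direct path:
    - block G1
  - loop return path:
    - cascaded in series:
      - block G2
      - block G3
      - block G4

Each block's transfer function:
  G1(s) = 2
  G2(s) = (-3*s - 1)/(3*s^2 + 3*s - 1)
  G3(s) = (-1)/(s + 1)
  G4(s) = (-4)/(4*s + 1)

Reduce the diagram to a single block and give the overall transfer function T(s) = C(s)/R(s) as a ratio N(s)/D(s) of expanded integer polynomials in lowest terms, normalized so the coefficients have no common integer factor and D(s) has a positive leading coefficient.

The answer is (24*s^4 + 54*s^3 + 28*s^2 - 4*s - 2)/(12*s^4 + 27*s^3 + 14*s^2 + 22*s + 7).

Reasoning:
Step 1 - series reduction of G2, G3, G4 -> (-12*s - 4)/(12*s^4 + 27*s^3 + 14*s^2 - 2*s - 1)
Step 2 - apply the feedback formula to G1, (G2*G3*G4), giving the overall T(s)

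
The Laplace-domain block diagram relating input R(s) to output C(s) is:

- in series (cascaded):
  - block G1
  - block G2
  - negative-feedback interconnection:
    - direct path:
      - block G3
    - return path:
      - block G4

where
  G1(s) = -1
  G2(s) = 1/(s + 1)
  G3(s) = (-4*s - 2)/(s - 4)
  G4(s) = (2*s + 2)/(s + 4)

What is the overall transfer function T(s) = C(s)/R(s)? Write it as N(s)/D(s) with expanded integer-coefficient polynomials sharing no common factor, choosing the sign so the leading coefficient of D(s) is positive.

Reducing step by step:

(1) reduce the feedback loop with forward G3 and return G4, giving (4*s^2 + 18*s + 8)/(7*s^2 + 12*s + 20)
(2) multiply G1, G2, [G3/(1+G3*G4)] (series): this yields T(s), and no further normalization is needed

Answer: (-4*s^2 - 18*s - 8)/(7*s^3 + 19*s^2 + 32*s + 20)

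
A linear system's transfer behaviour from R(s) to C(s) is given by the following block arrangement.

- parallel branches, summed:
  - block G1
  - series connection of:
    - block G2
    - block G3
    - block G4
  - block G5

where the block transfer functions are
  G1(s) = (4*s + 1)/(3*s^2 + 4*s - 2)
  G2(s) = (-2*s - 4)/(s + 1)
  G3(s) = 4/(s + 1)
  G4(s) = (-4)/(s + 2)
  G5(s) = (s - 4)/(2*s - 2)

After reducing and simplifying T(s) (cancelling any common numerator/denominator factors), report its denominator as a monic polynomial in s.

(1) series reduction of G2, G3, G4 = 32/(s^2 + 2*s + 1)
(2) reduce the parallel group G1, (G2*G3*G4), G5 = (3*s^5 + 6*s^4 + 171*s^3 + 22*s^2 - 396*s + 134)/(6*s^5 + 14*s^4 - 2*s^3 - 18*s^2 - 4*s + 4)
No further cancellation is possible in the step-2 result, so that is T(s). Its denominator becomes monic after dividing by the leading coefficient 6.

Answer: s^5 + 7*s^4/3 - s^3/3 - 3*s^2 - 2*s/3 + 2/3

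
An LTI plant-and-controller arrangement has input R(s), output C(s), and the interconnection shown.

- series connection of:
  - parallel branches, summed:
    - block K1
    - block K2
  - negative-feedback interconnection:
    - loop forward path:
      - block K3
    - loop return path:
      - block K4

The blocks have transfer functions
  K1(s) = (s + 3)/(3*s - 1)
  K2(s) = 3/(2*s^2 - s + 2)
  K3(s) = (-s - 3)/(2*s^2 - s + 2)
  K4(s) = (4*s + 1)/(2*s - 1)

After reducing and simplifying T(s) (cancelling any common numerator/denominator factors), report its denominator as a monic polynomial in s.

1. parallel reduction of K1, K2, giving (2*s^3 + 5*s^2 + 8*s + 3)/(6*s^3 - 5*s^2 + 7*s - 2)
2. collapse the loop (K3 forward, K4 return), giving (-2*s^2 - 5*s + 3)/(4*s^3 - 8*s^2 - 8*s - 5)
3. combine (K1+K2), [K3/(1+K3*K4)] in series, giving (-4*s^5 - 20*s^4 - 35*s^3 - 31*s^2 + 9*s + 9)/(24*s^6 - 68*s^5 + 20*s^4 - 54*s^3 - 15*s^2 - 19*s + 10)
That last expression is T(s), already simplified. Scaling its denominator by 1/24 (the reciprocal of the leading coefficient) yields the monic denominator.

Therefore the answer is s^6 - 17*s^5/6 + 5*s^4/6 - 9*s^3/4 - 5*s^2/8 - 19*s/24 + 5/12.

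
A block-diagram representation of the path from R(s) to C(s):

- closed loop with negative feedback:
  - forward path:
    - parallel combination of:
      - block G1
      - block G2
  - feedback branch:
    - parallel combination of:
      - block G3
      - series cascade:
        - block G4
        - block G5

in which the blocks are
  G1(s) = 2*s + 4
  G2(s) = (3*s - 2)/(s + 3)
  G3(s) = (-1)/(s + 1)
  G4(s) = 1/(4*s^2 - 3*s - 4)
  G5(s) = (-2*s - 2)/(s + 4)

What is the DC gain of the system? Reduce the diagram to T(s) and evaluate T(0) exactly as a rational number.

Step 1 - parallel reduction of G1, G2; result (2*s^2 + 13*s + 10)/(s + 3)
Step 2 - cascade G4, G5; result (-2*s - 2)/(4*s^3 + 13*s^2 - 16*s - 16)
Step 3 - parallel reduction of G3, (G4*G5); result (-4*s^3 - 15*s^2 + 12*s + 14)/(4*s^4 + 17*s^3 - 3*s^2 - 32*s - 16)
Step 4 - reduce the feedback loop with forward (G1+G2) and return (G3+(G4*G5)); result (-8*s^6 - 86*s^5 - 255*s^4 - 67*s^3 + 478*s^2 + 528*s + 160)/(4*s^5 + 53*s^4 + 163*s^3 + 7*s^2 - 190*s - 92)
That last expression is T(s); at s = 0 only the constant terms survive, so T(0) = 160/(-92) = -40/23.

Final answer: -40/23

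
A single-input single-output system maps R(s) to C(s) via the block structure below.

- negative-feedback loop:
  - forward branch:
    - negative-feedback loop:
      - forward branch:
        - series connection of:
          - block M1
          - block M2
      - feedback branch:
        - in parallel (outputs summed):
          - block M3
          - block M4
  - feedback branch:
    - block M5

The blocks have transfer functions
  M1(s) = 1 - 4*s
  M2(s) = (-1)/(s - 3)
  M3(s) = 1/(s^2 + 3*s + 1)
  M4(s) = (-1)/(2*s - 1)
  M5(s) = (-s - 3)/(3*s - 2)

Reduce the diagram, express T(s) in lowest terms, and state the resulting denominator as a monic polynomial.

Step 1. series reduction of M1, M2 gives (4*s - 1)/(s - 3)
Step 2. add M3, M4 (parallel) gives (-s^2 - s - 2)/(2*s^3 + 5*s^2 - s - 1)
Step 3. feedback reduction of (M1*M2), (M3+M4) gives (8*s^4 + 18*s^3 - 9*s^2 - 3*s + 1)/(2*s^4 - 5*s^3 - 19*s^2 - 5*s + 5)
Step 4. close the feedback loop around [(M1*M2)/(1+(M1*M2)*(M3+M4))], M5 gives (-24*s^5 - 38*s^4 + 63*s^3 - 9*s^2 - 9*s + 2)/(2*s^5 + 61*s^4 + 92*s^3 - 53*s^2 - 33*s + 13)
No further cancellation is possible in the step-4 result, so that is T(s). Its denominator becomes monic after dividing by the leading coefficient 2.

Final answer: s^5 + 61*s^4/2 + 46*s^3 - 53*s^2/2 - 33*s/2 + 13/2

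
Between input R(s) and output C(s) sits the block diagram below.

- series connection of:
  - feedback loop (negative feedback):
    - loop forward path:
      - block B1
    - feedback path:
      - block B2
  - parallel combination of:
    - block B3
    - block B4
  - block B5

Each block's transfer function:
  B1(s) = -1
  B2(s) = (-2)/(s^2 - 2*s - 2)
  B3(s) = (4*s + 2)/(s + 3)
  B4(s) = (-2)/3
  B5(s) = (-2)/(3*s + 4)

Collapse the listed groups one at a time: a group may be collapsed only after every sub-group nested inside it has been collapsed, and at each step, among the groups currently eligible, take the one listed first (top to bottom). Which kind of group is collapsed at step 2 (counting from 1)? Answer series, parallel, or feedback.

Reducing step by step:

Step 1: collapse the loop (B1 forward, B2 return)
Step 2: reduce the parallel group B3, B4
Step 3: series reduction of [B1/(1+B1*B2)], (B3+B4), B5
At step 2 the group reduced is parallel.

Answer: parallel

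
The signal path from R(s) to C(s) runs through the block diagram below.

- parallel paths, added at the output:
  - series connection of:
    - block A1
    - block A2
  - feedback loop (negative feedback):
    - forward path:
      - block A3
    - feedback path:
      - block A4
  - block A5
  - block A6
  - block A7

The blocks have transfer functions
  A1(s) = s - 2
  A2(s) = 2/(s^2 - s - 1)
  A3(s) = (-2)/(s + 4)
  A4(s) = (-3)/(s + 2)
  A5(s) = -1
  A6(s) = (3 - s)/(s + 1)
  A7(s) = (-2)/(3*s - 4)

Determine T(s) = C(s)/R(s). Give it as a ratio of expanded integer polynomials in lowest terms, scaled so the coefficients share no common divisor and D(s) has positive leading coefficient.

Step 1. reduce the series chain A1, A2 -> (2*s - 4)/(s^2 - s - 1)
Step 2. collapse the loop (A3 forward, A4 return) -> (-2*s - 4)/(s^2 + 6*s + 14)
Step 3. parallel reduction of (A1*A2), [A3/(1+A3*A4)], A5, A6, A7; the result is T(s) itself (integer coefficients, no common factor, positive leading denominator coefficient)

Therefore the answer is (-6*s^6 - 18*s^5 + 26*s^4 + 178*s^3 - 416*s^2 + 44*s + 348)/(3*s^6 + 14*s^5 + 12*s^4 - 87*s^3 - 50*s^2 + 94*s + 56).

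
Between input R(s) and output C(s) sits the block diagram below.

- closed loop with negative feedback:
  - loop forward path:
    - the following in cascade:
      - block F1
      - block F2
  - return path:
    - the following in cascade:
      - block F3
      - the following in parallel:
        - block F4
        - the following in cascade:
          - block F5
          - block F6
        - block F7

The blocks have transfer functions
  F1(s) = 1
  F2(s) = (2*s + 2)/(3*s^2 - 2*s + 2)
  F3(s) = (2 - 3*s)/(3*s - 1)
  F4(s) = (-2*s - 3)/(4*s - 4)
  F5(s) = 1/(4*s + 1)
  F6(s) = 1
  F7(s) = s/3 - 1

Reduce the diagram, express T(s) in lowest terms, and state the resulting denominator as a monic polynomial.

Answer: s^5 - 71*s^4/84 + 205*s^3/84 - 281*s^2/168 + s/168 - 1/28

Working:
(1) combine F1, F2 in series = (2*s + 2)/(3*s^2 - 2*s + 2)
(2) multiply F5, F6 (series) = 1/(4*s + 1)
(3) sum the parallel branches F4, (F5*F6), F7 = (16*s^3 - 84*s^2 + 2*s - 9)/(48*s^2 - 36*s - 12)
(4) combine F3, (F4+(F5*F6)+F7) in series = (-48*s^4 + 284*s^3 - 174*s^2 + 31*s - 18)/(144*s^3 - 156*s^2 + 12)
(5) feedback reduction of (F1*F2), (F3*(F4+(F5*F6)+F7)) = (144*s^4 - 12*s^3 - 156*s^2 + 12*s + 12)/(168*s^5 - 142*s^4 + 410*s^3 - 281*s^2 + s - 6)
The result of step 5 is T(s) in lowest terms. Its denominator has leading coefficient 168; dividing the denominator through by 168 makes it monic.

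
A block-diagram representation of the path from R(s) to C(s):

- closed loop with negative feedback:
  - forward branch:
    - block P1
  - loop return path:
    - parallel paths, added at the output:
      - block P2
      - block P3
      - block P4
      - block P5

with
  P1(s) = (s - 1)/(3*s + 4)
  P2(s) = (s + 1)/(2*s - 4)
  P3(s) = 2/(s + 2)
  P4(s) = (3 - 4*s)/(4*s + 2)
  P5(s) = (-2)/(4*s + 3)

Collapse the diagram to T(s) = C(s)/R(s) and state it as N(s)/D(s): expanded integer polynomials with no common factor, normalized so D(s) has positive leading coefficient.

[1] add P2, P3, P4, P5 (parallel), giving (-8*s^4 + 58*s^3 + 94*s^2 - 7*s - 38)/(16*s^4 + 20*s^3 - 58*s^2 - 80*s - 24)
[2] close the feedback loop around P1, (P2+P3+P4+P5); the result is T(s) itself (integer coefficients, no common factor, positive leading denominator coefficient)

Therefore the answer is (16*s^5 + 4*s^4 - 78*s^3 - 22*s^2 + 56*s + 24)/(40*s^5 + 190*s^4 - 58*s^3 - 573*s^2 - 423*s - 58).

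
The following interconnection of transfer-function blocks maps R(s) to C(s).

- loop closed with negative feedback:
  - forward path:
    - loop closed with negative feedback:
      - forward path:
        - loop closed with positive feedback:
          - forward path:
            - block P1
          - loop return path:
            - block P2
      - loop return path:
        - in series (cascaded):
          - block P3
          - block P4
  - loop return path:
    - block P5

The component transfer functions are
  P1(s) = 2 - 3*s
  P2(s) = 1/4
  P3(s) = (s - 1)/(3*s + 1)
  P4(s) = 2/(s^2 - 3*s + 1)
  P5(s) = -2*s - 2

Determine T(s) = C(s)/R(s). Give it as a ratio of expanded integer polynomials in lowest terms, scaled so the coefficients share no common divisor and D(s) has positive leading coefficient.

The answer is (-36*s^4 + 120*s^3 - 64*s^2 - 12*s + 8)/(72*s^5 - 159*s^4 - 130*s^3 + 112*s^2 + 51*s - 30).

Reasoning:
(1) feedback reduction of P1, P2; result (8 - 12*s)/(3*s + 2)
(2) multiply P3, P4 (series); result (2*s - 2)/(3*s^3 - 8*s^2 + 1)
(3) apply the feedback formula to [P1/(1-P1*P2)], (P3*P4); result (-36*s^4 + 120*s^3 - 64*s^2 - 12*s + 8)/(9*s^4 - 18*s^3 - 40*s^2 + 43*s - 14)
(4) collapse the loop ([[P1/(1-P1*P2)]/(1+[P1/(1-P1*P2)]*(P3*P4))] forward, P5 return), which is the overall transfer function T(s) = C(s)/R(s) in lowest terms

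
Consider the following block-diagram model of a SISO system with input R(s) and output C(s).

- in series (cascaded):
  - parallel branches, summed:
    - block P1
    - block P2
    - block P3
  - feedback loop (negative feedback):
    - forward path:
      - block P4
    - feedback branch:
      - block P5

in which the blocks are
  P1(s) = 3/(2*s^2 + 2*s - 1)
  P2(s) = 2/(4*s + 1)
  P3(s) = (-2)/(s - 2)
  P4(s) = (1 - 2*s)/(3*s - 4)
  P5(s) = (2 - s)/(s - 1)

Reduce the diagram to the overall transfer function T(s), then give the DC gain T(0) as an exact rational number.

Step 1: sum the parallel branches P1, P2, P3 gives (-12*s^3 - 12*s^2 - 27*s)/(8*s^4 - 6*s^3 - 22*s^2 + 3*s + 2)
Step 2: reduce the feedback loop with forward P4 and return P5 gives (-2*s^2 + 3*s - 1)/(5*s^2 - 12*s + 6)
Step 3: reduce the series chain (P1+P2+P3), [P4/(1+P4*P5)] gives (24*s^5 - 12*s^4 + 30*s^3 - 69*s^2 + 27*s)/(40*s^6 - 126*s^5 + 10*s^4 + 243*s^3 - 158*s^2 - 6*s + 12)
That last expression is T(s); at s = 0 only the constant terms survive, so T(0) = 0/12 = 0.

Hence the answer: 0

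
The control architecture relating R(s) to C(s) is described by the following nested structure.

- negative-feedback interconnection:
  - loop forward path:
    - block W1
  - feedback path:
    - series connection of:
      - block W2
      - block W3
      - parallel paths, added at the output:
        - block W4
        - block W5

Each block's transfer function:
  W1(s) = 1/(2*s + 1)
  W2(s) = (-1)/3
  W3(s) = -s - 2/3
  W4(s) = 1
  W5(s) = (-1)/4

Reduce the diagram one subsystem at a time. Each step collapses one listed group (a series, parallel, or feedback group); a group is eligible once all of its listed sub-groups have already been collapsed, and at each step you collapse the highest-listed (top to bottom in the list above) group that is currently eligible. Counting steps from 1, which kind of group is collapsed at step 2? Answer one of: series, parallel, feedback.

The answer is series.

Reasoning:
(1) sum the parallel branches W4, W5
(2) multiply W2, W3, (W4+W5) (series)
(3) feedback reduction of W1, (W2*W3*(W4+W5))
Step 2: series.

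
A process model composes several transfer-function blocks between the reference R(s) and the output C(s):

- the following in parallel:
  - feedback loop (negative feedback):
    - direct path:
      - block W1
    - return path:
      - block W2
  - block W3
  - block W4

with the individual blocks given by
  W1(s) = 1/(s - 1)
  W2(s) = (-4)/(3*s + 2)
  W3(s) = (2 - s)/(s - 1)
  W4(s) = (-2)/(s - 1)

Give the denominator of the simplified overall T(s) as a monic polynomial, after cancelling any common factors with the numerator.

Reducing step by step:

1. apply the feedback formula to W1, W2: (3*s + 2)/(3*s^2 - s - 6)
2. sum the parallel branches [W1/(1+W1*W2)], W3, W4: (-3*s^3 + 4*s^2 + 5*s - 2)/(3*s^3 - 4*s^2 - 5*s + 6)
The result of step 2 is T(s) in lowest terms. Its denominator has leading coefficient 3; dividing the denominator through by 3 makes it monic.

Answer: s^3 - 4*s^2/3 - 5*s/3 + 2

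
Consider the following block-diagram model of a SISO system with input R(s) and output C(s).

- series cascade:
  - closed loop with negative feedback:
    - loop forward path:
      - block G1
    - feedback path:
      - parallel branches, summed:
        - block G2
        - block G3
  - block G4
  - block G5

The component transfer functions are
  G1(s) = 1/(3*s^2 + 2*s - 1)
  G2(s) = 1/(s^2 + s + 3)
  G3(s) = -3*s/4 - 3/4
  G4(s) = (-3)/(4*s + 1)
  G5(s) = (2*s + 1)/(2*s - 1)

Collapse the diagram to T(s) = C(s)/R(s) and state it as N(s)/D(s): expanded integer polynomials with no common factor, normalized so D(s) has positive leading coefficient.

(1) sum the parallel branches G2, G3 gives (-3*s^3 - 6*s^2 - 12*s - 5)/(4*s^2 + 4*s + 12)
(2) close the feedback loop around G1, (G2+G3) gives (4*s^2 + 4*s + 12)/(12*s^4 + 17*s^3 + 34*s^2 + 8*s - 17)
(3) combine [G1/(1+G1*(G2+G3))], G4, G5 in series, giving the overall T(s)

Hence the answer: (-24*s^3 - 36*s^2 - 84*s - 36)/(96*s^6 + 112*s^5 + 226*s^4 - 21*s^3 - 186*s^2 + 26*s + 17)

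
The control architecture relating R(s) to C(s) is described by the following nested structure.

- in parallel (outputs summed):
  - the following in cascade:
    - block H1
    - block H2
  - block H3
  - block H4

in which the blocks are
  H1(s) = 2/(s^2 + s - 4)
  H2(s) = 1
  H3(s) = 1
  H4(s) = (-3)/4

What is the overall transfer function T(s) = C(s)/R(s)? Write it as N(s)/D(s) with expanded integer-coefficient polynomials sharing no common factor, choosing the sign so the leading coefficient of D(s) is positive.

The answer is (s^2 + s + 4)/(4*s^2 + 4*s - 16).

Reasoning:
Step 1. combine H1, H2 in series -> 2/(s^2 + s - 4)
Step 2. sum the parallel branches (H1*H2), H3, H4, which is the overall transfer function T(s) = C(s)/R(s) in lowest terms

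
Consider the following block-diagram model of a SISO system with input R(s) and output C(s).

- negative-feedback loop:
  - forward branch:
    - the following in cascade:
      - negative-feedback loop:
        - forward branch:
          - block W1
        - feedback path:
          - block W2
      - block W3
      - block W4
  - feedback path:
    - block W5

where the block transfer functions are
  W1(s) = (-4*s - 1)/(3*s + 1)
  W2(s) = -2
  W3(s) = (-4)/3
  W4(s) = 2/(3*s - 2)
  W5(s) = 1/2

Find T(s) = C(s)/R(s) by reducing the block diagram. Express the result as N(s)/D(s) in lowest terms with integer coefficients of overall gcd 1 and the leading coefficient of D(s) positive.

Step 1. collapse the loop (W1 forward, W2 return) = (-4*s - 1)/(11*s + 3)
Step 2. multiply [W1/(1+W1*W2)], W3, W4 (series) = (32*s + 8)/(99*s^2 - 39*s - 18)
Step 3. reduce the feedback loop with forward ([W1/(1+W1*W2)]*W3*W4) and return W5: this yields T(s), and no further normalization is needed

Answer: (32*s + 8)/(99*s^2 - 23*s - 14)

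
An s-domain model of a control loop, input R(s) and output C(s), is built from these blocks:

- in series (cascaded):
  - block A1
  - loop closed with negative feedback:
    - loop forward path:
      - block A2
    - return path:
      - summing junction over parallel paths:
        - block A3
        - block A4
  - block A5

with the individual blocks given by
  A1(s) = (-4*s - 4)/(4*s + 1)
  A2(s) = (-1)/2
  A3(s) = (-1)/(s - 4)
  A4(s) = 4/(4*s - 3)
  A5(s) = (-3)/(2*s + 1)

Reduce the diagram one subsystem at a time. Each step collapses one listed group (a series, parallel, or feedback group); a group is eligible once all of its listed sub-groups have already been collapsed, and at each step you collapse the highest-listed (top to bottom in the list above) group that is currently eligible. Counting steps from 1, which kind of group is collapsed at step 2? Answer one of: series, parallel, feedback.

Step 1. combine A3, A4 in parallel
Step 2. close the feedback loop around A2, (A3+A4)
Step 3. reduce the series chain A1, [A2/(1+A2*(A3+A4))], A5
The group at step 2 is a feedback group.

Therefore the answer is feedback.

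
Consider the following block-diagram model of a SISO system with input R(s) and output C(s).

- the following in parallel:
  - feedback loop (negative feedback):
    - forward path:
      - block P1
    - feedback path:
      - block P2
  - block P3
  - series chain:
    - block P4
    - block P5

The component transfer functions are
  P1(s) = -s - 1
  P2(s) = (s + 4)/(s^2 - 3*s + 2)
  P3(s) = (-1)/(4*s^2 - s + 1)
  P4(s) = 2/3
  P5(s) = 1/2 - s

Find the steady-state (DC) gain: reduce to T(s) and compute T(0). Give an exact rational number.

Step 1: apply the feedback formula to P1, P2 = (s^3 - 2*s^2 - s + 2)/(8*s + 2)
Step 2: reduce the series chain P4, P5 = 1/3 - 2*s/3
Step 3: reduce the parallel group [P1/(1+P1*P2)], P3, (P4*P5) = (12*s^5 - 91*s^4 + 29*s^3 + 9*s^2 - 31*s + 2)/(96*s^3 + 18*s + 6)
DC gain: substitute s = 0 into T(s) from step 3: T(0) = 2/6 = 1/3.

Answer: 1/3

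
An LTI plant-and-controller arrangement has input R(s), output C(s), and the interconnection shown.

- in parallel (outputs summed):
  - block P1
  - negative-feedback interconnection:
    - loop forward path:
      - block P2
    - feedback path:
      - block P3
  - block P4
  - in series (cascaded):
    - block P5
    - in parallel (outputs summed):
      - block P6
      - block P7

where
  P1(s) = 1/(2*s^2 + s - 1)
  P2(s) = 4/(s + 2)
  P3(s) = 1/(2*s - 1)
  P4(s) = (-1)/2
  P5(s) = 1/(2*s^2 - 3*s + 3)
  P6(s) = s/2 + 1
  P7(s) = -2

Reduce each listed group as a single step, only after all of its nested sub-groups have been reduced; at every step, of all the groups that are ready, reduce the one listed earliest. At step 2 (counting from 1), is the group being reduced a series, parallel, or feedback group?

[1] close the feedback loop around P2, P3
[2] parallel reduction of P6, P7
[3] multiply P5, (P6+P7) (series)
[4] combine P1, [P2/(1+P2*P3)], P4, (P5*(P6+P7)) in parallel
So the answer for step 2 is parallel.

Final answer: parallel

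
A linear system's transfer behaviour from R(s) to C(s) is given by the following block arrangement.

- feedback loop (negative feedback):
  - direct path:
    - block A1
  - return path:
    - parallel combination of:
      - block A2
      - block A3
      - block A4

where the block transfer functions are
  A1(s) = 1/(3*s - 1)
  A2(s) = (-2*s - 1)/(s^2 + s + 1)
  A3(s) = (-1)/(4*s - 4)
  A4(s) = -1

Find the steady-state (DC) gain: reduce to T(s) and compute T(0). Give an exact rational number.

Reducing step by step:

Step 1 - reduce the parallel group A2, A3, A4: (-4*s^3 - 9*s^2 + 3*s + 7)/(4*s^3 - 4)
Step 2 - reduce the feedback loop with forward A1 and return (A2+A3+A4): (4*s^3 - 4)/(12*s^4 - 8*s^3 - 9*s^2 - 9*s + 11)
DC gain: substitute s = 0 into T(s) from step 2: T(0) = -4/11.

Answer: -4/11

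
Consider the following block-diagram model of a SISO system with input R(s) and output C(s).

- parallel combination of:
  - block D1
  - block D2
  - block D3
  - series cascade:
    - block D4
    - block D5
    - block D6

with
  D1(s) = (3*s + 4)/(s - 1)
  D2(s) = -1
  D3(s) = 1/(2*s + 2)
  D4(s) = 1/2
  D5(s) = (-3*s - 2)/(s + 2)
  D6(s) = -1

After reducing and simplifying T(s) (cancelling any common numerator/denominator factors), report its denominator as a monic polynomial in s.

(1) multiply D4, D5, D6 (series), giving (3*s + 2)/(2*s + 4)
(2) parallel reduction of D1, D2, D3, (D4*D5*D6), giving (7*s^3 + 25*s^2 + 36*s + 16)/(2*s^3 + 4*s^2 - 2*s - 4)
T(s) is the step-2 result (common factors already cancelled). Leading coefficient of the denominator: 2. Divide through by 2 for the monic polynomial.

Final answer: s^3 + 2*s^2 - s - 2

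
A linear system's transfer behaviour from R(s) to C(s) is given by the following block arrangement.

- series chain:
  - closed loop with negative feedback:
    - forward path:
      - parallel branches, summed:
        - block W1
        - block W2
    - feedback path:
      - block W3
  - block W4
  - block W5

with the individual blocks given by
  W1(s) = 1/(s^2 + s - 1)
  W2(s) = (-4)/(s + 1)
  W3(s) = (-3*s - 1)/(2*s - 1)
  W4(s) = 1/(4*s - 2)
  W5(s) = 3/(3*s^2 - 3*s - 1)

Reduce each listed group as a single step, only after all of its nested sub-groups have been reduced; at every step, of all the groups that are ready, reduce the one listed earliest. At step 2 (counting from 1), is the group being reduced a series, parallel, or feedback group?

Step 1 - add W1, W2 (parallel)
Step 2 - feedback reduction of (W1+W2), W3
Step 3 - multiply [(W1+W2)/(1+(W1+W2)*W3)], W4, W5 (series)
Step 2: feedback.

Answer: feedback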